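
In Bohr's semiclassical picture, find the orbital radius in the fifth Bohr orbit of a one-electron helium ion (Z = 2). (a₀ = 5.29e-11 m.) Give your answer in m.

6.61e-10 m

r_n = n²a₀/Z = 5² × 5.29e-11 / 2
    = 25 × 5.29e-11 / 2 = 6.61e-10 m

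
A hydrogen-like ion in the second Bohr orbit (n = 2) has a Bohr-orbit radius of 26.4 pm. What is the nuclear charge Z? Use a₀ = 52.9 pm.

r_n = n²a₀/Z ⇒ Z = n²a₀/r = 2² × 52.9 / 26.4 ≈ 8.02
Z = 8

8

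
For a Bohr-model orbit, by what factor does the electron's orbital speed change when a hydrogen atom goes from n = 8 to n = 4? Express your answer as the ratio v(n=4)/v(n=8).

v ∝ Z^1 · n^-1; with Z fixed, v ∝ n^-1.
v(n=4)/v(n=8) = (4/8)^-1 = 2

2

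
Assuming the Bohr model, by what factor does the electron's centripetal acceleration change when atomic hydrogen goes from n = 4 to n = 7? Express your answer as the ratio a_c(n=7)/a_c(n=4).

a_c ∝ Z^3 · n^-4; with Z fixed, a_c ∝ n^-4.
a_c(n=7)/a_c(n=4) = (7/4)^-4 = 256/2401

256/2401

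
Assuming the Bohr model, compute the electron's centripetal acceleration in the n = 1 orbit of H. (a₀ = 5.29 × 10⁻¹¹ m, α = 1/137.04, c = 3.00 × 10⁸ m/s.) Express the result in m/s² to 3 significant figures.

r = n²a₀/Z = 5.29 × 10⁻¹¹ m, v = Zαc/n = 2.19 × 10⁶ m/s
a = v²/r = (2.19 × 10⁶)² / 5.29 × 10⁻¹¹ = 9.06 × 10²² m/s²

9.06 × 10²² m/s²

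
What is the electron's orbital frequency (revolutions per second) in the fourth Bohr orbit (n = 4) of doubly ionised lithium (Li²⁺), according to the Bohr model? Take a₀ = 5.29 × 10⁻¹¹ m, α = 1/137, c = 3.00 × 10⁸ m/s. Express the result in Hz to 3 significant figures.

r = n²a₀/Z = 2.82 × 10⁻¹⁰ m, v = Zαc/n = 1.64 × 10⁶ m/s
f = v/(2πr) = 9.26 × 10¹⁴ Hz

9.26 × 10¹⁴ Hz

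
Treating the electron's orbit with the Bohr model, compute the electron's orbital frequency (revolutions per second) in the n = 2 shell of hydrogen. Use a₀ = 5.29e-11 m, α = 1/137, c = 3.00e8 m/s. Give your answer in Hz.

8.24e14 Hz

r = n²a₀/Z = 2.12e-10 m, v = Zαc/n = 1.09e6 m/s
f = v/(2πr) = 8.24e14 Hz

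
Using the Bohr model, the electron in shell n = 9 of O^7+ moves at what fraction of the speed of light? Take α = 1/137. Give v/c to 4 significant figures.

v_n = Zαc/n, so v/c = Zα/n = 8 × 0.007299 / 9 = 0.006488

0.006488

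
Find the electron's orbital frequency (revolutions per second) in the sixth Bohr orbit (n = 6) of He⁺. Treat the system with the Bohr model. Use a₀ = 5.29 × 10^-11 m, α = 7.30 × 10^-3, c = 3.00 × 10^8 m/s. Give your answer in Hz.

r = n²a₀/Z = 9.52 × 10^-10 m, v = Zαc/n = 7.30 × 10^5 m/s
f = v/(2πr) = 1.22 × 10^14 Hz

1.22 × 10^14 Hz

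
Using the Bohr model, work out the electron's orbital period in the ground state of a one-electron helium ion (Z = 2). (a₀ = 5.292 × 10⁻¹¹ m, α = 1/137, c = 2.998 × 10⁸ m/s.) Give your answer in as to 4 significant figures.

37.99 as

r = n²a₀/Z = 1²·5.292 × 10⁻¹¹/2 = 2.646 × 10⁻¹¹ m
v = Zαc/n = 2·0.007299·2.998 × 10⁸/1 = 4.377 × 10⁶ m/s
T = 2πr/v = 3.799 × 10⁻¹⁷ s = 37.99 as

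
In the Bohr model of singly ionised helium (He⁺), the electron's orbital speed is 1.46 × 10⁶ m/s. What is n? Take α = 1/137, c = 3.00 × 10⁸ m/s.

3

v_n = Zαc/n ⇒ n = Zαc/v = 2 × 0.00730 × 3.00 × 10⁸ / 1.46 × 10⁶ ≈ 3.00
n = 3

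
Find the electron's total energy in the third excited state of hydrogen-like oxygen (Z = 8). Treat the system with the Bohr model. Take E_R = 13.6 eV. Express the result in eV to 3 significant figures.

-54.4 eV

E_n = −E_R·Z²/n² = −13.6 × 8²/4² = -54.4 eV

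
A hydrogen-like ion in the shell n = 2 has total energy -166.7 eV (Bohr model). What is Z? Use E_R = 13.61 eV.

E_n = −E_R Z²/n² ⇒ Z² = −E_n n²/E_R = 166.7 × 2² / 13.61 ≈ 48.99
Z = 7

7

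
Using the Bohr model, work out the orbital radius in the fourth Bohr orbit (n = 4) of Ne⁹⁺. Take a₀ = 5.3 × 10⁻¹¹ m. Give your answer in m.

r_n = n²a₀/Z = 4² × 5.3 × 10⁻¹¹ / 10
    = 16 × 5.3 × 10⁻¹¹ / 10 = 8.5 × 10⁻¹¹ m

8.5 × 10⁻¹¹ m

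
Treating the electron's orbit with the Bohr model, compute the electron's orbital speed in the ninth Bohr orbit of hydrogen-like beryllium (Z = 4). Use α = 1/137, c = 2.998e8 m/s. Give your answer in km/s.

v_n = Zαc/n = 4 × 0.007299 × 2.998e8 / 9
    = 972.6 km/s

972.6 km/s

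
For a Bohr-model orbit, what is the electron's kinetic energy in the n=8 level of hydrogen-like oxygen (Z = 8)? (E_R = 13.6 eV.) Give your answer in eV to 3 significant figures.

13.6 eV

For a Coulomb orbit the virial theorem gives K = −E_n.
E_n = −E_R·Z²/n², so K = E_R·Z²/n² = 13.6 × 8²/8² = 13.6 eV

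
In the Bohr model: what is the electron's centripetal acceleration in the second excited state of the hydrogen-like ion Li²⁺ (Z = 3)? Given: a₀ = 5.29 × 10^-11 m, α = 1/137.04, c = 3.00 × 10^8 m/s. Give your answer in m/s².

r = n²a₀/Z = 1.59 × 10^-10 m, v = Zαc/n = 2.19 × 10^6 m/s
a = v²/r = (2.19 × 10^6)² / 1.59 × 10^-10 = 3.02 × 10^22 m/s²

3.02 × 10^22 m/s²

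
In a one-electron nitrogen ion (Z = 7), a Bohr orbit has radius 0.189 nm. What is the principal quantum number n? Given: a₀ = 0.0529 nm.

5

r_n = n²a₀/Z ⇒ n² = rZ/a₀ = 0.189 × 7 / 0.0529 ≈ 25.01
n = 5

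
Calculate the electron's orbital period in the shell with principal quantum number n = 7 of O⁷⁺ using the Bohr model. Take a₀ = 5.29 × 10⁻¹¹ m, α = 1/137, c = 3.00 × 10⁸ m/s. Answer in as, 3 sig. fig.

813 as

r = n²a₀/Z = 7²·5.29 × 10⁻¹¹/8 = 3.24 × 10⁻¹⁰ m
v = Zαc/n = 8·0.00730·3.00 × 10⁸/7 = 2.50 × 10⁶ m/s
T = 2πr/v = 8.13 × 10⁻¹⁶ s = 813 as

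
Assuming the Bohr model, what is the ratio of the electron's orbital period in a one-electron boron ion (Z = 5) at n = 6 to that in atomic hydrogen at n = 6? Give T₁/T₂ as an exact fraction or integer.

T ∝ Z^-2 · n^3
T₁/T₂ = (5/1)^-2 · (6/6)^3 = 1/25

1/25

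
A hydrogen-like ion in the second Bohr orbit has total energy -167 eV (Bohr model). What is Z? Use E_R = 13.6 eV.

E_n = −E_R Z²/n² ⇒ Z² = −E_n n²/E_R = 167 × 2² / 13.6 ≈ 49.12
Z = 7

7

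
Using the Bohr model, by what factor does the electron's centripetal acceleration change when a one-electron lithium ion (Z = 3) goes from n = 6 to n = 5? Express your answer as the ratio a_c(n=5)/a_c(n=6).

1296/625

a_c ∝ Z^3 · n^-4; with Z fixed, a_c ∝ n^-4.
a_c(n=5)/a_c(n=6) = (5/6)^-4 = 1296/625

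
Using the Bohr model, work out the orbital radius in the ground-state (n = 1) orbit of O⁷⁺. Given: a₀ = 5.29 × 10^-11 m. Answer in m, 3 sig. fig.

r_n = n²a₀/Z = 1² × 5.29 × 10^-11 / 8
    = 1 × 5.29 × 10^-11 / 8 = 6.61 × 10^-12 m

6.61 × 10^-12 m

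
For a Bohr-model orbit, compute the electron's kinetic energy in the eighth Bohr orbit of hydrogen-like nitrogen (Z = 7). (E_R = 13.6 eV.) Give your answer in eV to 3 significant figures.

10.4 eV

For a Coulomb orbit the virial theorem gives K = −E_n.
E_n = −E_R·Z²/n², so K = E_R·Z²/n² = 13.6 × 7²/8² = 10.4 eV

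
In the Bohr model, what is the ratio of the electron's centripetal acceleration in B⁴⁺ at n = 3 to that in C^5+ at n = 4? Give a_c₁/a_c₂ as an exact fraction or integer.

a_c ∝ Z^3 · n^-4
a_c₁/a_c₂ = (5/6)^3 · (3/4)^-4 = 4000/2187

4000/2187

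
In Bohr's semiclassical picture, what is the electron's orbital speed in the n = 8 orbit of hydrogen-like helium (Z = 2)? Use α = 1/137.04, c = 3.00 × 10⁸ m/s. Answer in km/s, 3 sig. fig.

v_n = Zαc/n = 2 × 0.00730 × 3.00 × 10⁸ / 8
    = 547 km/s

547 km/s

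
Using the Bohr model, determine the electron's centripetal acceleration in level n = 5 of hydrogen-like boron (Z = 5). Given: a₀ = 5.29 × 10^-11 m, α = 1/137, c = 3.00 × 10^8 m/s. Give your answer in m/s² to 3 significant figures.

r = n²a₀/Z = 2.64 × 10^-10 m, v = Zαc/n = 2.19 × 10^6 m/s
a = v²/r = (2.19 × 10^6)² / 2.64 × 10^-10 = 1.81 × 10^22 m/s²

1.81 × 10^22 m/s²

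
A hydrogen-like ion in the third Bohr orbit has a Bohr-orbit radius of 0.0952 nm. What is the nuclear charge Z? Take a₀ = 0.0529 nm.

5

r_n = n²a₀/Z ⇒ Z = n²a₀/r = 3² × 0.0529 / 0.0952 ≈ 5.00
Z = 5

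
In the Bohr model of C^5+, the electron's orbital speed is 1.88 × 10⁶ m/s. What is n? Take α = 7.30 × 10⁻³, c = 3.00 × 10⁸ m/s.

7

v_n = Zαc/n ⇒ n = Zαc/v = 6 × 0.00730 × 3.00 × 10⁸ / 1.88 × 10⁶ ≈ 6.99
n = 7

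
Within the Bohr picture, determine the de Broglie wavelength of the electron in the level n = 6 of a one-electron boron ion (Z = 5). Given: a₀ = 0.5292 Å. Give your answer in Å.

3.990 Å

The Bohr quantisation condition is nλ = 2πr_n.
r_n = n²a₀/Z = 3.810 Å
λ = 2πr_n/n = 2π·3.810/6 = 3.990 Å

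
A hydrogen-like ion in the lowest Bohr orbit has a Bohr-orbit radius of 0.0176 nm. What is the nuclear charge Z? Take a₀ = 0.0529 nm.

3

r_n = n²a₀/Z ⇒ Z = n²a₀/r = 1² × 0.0529 / 0.0176 ≈ 3.01
Z = 3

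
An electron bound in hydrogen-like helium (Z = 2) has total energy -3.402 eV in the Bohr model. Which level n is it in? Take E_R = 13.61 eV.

E_n = −E_R Z²/n² ⇒ n² = E_R Z²/(−E_n) = 13.61 × 2² / 3.402 ≈ 16.00
n = 4

4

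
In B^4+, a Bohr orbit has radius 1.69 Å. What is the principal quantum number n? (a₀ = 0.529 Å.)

4

r_n = n²a₀/Z ⇒ n² = rZ/a₀ = 1.69 × 5 / 0.529 ≈ 15.97
n = 4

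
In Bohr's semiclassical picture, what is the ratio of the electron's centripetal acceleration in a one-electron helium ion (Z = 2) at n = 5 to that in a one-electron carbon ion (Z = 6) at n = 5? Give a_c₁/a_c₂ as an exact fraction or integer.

a_c ∝ Z^3 · n^-4
a_c₁/a_c₂ = (2/6)^3 · (5/5)^-4 = 1/27

1/27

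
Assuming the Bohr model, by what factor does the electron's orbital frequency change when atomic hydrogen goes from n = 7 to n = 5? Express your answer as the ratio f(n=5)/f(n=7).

343/125

f ∝ Z^2 · n^-3; with Z fixed, f ∝ n^-3.
f(n=5)/f(n=7) = (5/7)^-3 = 343/125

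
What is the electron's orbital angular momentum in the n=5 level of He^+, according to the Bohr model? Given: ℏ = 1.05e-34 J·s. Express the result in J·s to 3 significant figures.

L_n = nℏ = 5 × 1.05e-34 = 5.25e-34 J·s

5.25e-34 J·s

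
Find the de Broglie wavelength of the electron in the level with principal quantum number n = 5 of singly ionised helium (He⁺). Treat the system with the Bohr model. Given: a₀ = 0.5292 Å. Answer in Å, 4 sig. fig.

The Bohr quantisation condition is nλ = 2πr_n.
r_n = n²a₀/Z = 6.615 Å
λ = 2πr_n/n = 2π·6.615/5 = 8.313 Å

8.313 Å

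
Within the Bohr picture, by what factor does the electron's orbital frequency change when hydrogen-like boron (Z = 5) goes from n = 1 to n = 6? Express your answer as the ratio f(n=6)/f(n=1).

1/216

f ∝ Z^2 · n^-3; with Z fixed, f ∝ n^-3.
f(n=6)/f(n=1) = (6/1)^-3 = 1/216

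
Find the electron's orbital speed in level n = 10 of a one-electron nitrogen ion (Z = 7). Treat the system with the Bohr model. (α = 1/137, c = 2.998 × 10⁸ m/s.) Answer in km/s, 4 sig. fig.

1532 km/s

v_n = Zαc/n = 7 × 0.007299 × 2.998 × 10⁸ / 10
    = 1532 km/s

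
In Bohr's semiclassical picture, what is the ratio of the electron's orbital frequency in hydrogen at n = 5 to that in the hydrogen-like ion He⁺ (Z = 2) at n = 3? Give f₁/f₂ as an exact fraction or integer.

27/500

f ∝ Z^2 · n^-3
f₁/f₂ = (1/2)^2 · (5/3)^-3 = 27/500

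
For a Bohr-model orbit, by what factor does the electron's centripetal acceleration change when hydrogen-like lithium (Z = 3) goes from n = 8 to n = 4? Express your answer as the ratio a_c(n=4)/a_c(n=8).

16

a_c ∝ Z^3 · n^-4; with Z fixed, a_c ∝ n^-4.
a_c(n=4)/a_c(n=8) = (4/8)^-4 = 16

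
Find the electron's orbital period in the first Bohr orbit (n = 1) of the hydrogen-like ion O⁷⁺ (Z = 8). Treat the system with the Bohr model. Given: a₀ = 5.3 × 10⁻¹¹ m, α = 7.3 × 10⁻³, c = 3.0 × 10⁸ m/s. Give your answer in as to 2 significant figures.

r = n²a₀/Z = 1²·5.3 × 10⁻¹¹/8 = 6.6 × 10⁻¹² m
v = Zαc/n = 8·0.0073·3.0 × 10⁸/1 = 1.8 × 10⁷ m/s
T = 2πr/v = 2.4 × 10⁻¹⁸ s = 2.4 as

2.4 as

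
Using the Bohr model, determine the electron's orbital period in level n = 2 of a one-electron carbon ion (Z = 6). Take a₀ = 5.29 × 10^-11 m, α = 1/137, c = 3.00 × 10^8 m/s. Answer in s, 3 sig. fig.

r = n²a₀/Z = 2²·5.29 × 10^-11/6 = 3.53 × 10^-11 m
v = Zαc/n = 6·0.00730·3.00 × 10^8/2 = 6.57 × 10^6 m/s
T = 2πr/v = 3.37 × 10^-17 s

3.37 × 10^-17 s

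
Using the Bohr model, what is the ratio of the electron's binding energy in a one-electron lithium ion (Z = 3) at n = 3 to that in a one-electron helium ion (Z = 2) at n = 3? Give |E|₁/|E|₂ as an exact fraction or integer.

|E| ∝ Z^2 · n^-2
|E|₁/|E|₂ = (3/2)^2 · (3/3)^-2 = 9/4

9/4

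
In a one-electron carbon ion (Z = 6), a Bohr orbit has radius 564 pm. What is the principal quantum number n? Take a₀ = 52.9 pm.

8

r_n = n²a₀/Z ⇒ n² = rZ/a₀ = 564 × 6 / 52.9 ≈ 63.97
n = 8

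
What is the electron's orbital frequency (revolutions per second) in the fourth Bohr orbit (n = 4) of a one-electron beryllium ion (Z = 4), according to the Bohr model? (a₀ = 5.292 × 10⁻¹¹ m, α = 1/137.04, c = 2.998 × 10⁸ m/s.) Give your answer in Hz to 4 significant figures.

1.645 × 10¹⁵ Hz

r = n²a₀/Z = 2.117 × 10⁻¹⁰ m, v = Zαc/n = 2.188 × 10⁶ m/s
f = v/(2πr) = 1.645 × 10¹⁵ Hz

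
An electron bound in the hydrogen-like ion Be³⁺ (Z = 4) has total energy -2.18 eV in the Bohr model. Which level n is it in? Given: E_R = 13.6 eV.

10

E_n = −E_R Z²/n² ⇒ n² = E_R Z²/(−E_n) = 13.6 × 4² / 2.18 ≈ 99.82
n = 10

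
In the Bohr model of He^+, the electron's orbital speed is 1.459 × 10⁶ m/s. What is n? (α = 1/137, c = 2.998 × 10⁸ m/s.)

3

v_n = Zαc/n ⇒ n = Zαc/v = 2 × 0.007299 × 2.998 × 10⁸ / 1.459 × 10⁶ ≈ 3.00
n = 3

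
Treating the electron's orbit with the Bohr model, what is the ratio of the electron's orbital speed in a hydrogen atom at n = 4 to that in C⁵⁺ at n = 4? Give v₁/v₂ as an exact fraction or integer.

1/6

v ∝ Z^1 · n^-1
v₁/v₂ = (1/6)^1 · (4/4)^-1 = 1/6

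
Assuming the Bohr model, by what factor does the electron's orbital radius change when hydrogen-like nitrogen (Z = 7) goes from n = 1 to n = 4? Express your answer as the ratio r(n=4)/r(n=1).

16

r ∝ Z^-1 · n^2; with Z fixed, r ∝ n^2.
r(n=4)/r(n=1) = (4/1)^2 = 16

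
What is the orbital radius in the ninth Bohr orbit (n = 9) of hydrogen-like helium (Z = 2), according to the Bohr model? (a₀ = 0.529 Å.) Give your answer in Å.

r_n = n²a₀/Z = 9² × 0.529 / 2
    = 81 × 0.529 / 2 = 21.4 Å

21.4 Å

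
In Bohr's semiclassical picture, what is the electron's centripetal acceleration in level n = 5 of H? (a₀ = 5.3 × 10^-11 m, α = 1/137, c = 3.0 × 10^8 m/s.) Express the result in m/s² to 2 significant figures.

r = n²a₀/Z = 1.3 × 10^-9 m, v = Zαc/n = 4.4 × 10^5 m/s
a = v²/r = (4.4 × 10^5)² / 1.3 × 10^-9 = 1.4 × 10^20 m/s²

1.4 × 10^20 m/s²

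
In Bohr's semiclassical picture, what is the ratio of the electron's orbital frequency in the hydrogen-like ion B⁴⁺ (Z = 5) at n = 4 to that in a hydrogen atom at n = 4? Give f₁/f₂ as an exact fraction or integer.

f ∝ Z^2 · n^-3
f₁/f₂ = (5/1)^2 · (4/4)^-3 = 25

25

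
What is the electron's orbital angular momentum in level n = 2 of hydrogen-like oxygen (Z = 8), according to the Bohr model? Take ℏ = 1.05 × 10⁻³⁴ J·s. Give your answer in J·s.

2.10 × 10⁻³⁴ J·s

L_n = nℏ = 2 × 1.05 × 10⁻³⁴ = 2.10 × 10⁻³⁴ J·s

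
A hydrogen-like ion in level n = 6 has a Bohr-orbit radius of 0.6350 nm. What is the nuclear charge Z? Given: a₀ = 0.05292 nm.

3

r_n = n²a₀/Z ⇒ Z = n²a₀/r = 6² × 0.05292 / 0.6350 ≈ 3.00
Z = 3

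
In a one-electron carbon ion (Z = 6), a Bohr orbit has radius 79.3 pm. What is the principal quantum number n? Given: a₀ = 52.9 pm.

r_n = n²a₀/Z ⇒ n² = rZ/a₀ = 79.3 × 6 / 52.9 ≈ 8.99
n = 3

3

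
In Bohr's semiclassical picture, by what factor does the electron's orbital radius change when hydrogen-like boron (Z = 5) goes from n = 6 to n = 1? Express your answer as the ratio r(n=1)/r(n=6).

1/36

r ∝ Z^-1 · n^2; with Z fixed, r ∝ n^2.
r(n=1)/r(n=6) = (1/6)^2 = 1/36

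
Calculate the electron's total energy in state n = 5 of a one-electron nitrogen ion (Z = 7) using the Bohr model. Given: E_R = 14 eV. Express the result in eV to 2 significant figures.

E_n = −E_R·Z²/n² = −14 × 7²/5² = -27 eV

-27 eV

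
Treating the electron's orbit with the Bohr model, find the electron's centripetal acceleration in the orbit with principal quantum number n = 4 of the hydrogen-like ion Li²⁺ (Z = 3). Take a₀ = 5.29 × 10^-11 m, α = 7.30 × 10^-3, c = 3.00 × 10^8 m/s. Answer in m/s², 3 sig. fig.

9.56 × 10^21 m/s²

r = n²a₀/Z = 2.82 × 10^-10 m, v = Zαc/n = 1.64 × 10^6 m/s
a = v²/r = (1.64 × 10^6)² / 2.82 × 10^-10 = 9.56 × 10^21 m/s²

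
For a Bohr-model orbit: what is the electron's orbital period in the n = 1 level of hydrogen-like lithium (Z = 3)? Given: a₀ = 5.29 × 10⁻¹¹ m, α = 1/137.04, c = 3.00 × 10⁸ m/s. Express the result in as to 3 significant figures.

r = n²a₀/Z = 1²·5.29 × 10⁻¹¹/3 = 1.76 × 10⁻¹¹ m
v = Zαc/n = 3·0.00730·3.00 × 10⁸/1 = 6.57 × 10⁶ m/s
T = 2πr/v = 1.69 × 10⁻¹⁷ s = 16.9 as

16.9 as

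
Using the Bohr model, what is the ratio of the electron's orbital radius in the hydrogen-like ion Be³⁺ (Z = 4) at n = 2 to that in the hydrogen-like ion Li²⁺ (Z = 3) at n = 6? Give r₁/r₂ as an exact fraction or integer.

1/12

r ∝ Z^-1 · n^2
r₁/r₂ = (4/3)^-1 · (2/6)^2 = 1/12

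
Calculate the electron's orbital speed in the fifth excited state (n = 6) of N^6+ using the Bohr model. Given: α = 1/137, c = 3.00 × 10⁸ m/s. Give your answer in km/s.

v_n = Zαc/n = 7 × 0.00730 × 3.00 × 10⁸ / 6
    = 2550 km/s

2550 km/s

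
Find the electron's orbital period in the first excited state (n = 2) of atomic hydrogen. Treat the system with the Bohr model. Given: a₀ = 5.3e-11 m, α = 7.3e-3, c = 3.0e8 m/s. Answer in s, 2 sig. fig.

r = n²a₀/Z = 2²·5.3e-11/1 = 2.1e-10 m
v = Zαc/n = 1·0.0073·3.0e8/2 = 1.1e6 m/s
T = 2πr/v = 1.2e-15 s

1.2e-15 s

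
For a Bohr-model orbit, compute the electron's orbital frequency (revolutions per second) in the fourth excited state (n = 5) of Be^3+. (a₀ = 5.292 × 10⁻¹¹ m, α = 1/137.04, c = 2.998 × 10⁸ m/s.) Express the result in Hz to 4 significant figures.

r = n²a₀/Z = 3.308 × 10⁻¹⁰ m, v = Zαc/n = 1.750 × 10⁶ m/s
f = v/(2πr) = 8.422 × 10¹⁴ Hz

8.422 × 10¹⁴ Hz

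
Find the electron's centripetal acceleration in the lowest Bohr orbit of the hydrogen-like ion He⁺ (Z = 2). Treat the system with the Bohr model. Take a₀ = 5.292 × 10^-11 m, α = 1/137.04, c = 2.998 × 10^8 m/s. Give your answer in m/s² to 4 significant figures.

r = n²a₀/Z = 2.646 × 10^-11 m, v = Zαc/n = 4.375 × 10^6 m/s
a = v²/r = (4.375 × 10^6)² / 2.646 × 10^-11 = 7.235 × 10^23 m/s²

7.235 × 10^23 m/s²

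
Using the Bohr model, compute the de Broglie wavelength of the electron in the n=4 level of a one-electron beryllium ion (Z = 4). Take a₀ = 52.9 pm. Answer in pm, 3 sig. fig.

332 pm

The Bohr quantisation condition is nλ = 2πr_n.
r_n = n²a₀/Z = 212 pm
λ = 2πr_n/n = 2π·212/4 = 332 pm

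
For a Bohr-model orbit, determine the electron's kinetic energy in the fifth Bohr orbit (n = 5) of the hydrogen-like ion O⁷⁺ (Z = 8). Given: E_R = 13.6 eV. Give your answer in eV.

34.8 eV

For a Coulomb orbit the virial theorem gives K = −E_n.
E_n = −E_R·Z²/n², so K = E_R·Z²/n² = 13.6 × 8²/5² = 34.8 eV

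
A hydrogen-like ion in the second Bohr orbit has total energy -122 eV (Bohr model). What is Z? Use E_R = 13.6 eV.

E_n = −E_R Z²/n² ⇒ Z² = −E_n n²/E_R = 122 × 2² / 13.6 ≈ 35.88
Z = 6

6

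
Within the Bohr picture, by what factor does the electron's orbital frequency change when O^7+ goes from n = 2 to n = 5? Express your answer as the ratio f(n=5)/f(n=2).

8/125

f ∝ Z^2 · n^-3; with Z fixed, f ∝ n^-3.
f(n=5)/f(n=2) = (5/2)^-3 = 8/125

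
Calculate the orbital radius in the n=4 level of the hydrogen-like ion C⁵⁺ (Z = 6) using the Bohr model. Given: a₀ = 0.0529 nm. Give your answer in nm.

0.141 nm

r_n = n²a₀/Z = 4² × 0.0529 / 6
    = 16 × 0.0529 / 6 = 0.141 nm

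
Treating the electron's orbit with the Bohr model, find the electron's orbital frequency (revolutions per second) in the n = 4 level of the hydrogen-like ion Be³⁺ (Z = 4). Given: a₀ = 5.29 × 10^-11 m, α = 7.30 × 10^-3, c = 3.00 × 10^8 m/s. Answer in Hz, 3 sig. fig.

r = n²a₀/Z = 2.12 × 10^-10 m, v = Zαc/n = 2.19 × 10^6 m/s
f = v/(2πr) = 1.65 × 10^15 Hz

1.65 × 10^15 Hz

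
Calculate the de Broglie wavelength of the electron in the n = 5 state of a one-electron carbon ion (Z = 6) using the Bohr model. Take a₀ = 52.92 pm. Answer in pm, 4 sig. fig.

277.1 pm

The Bohr quantisation condition is nλ = 2πr_n.
r_n = n²a₀/Z = 220.5 pm
λ = 2πr_n/n = 2π·220.5/5 = 277.1 pm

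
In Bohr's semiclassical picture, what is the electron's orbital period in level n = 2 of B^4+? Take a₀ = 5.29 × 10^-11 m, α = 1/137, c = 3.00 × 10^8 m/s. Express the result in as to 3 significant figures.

r = n²a₀/Z = 2²·5.29 × 10^-11/5 = 4.23 × 10^-11 m
v = Zαc/n = 5·0.00730·3.00 × 10^8/2 = 5.47 × 10^6 m/s
T = 2πr/v = 4.86 × 10^-17 s = 48.6 as

48.6 as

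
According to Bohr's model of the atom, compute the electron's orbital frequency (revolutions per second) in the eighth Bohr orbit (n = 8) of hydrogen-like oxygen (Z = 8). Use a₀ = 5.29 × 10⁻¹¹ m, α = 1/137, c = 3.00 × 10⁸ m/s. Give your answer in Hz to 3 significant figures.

r = n²a₀/Z = 4.23 × 10⁻¹⁰ m, v = Zαc/n = 2.19 × 10⁶ m/s
f = v/(2πr) = 8.24 × 10¹⁴ Hz

8.24 × 10¹⁴ Hz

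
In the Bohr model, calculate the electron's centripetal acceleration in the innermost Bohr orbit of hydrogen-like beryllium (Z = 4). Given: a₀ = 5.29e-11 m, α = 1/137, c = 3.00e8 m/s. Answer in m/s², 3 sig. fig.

r = n²a₀/Z = 1.32e-11 m, v = Zαc/n = 8.76e6 m/s
a = v²/r = (8.76e6)² / 1.32e-11 = 5.80e24 m/s²

5.80e24 m/s²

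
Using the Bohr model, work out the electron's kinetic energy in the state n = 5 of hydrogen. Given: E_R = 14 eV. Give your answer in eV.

0.56 eV

For a Coulomb orbit the virial theorem gives K = −E_n.
E_n = −E_R·Z²/n², so K = E_R·Z²/n² = 14 × 1²/5² = 0.56 eV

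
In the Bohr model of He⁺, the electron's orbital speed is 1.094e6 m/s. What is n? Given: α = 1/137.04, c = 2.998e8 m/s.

4

v_n = Zαc/n ⇒ n = Zαc/v = 2 × 0.007297 × 2.998e8 / 1.094e6 ≈ 4.00
n = 4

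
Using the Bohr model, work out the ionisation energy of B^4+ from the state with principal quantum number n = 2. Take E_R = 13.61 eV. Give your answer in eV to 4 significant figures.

85.06 eV

E_n = −E_R·Z²/n² = −13.61 × 5²/2² eV = -85.06 eV
Ionisation energy = −E_n = 85.06 eV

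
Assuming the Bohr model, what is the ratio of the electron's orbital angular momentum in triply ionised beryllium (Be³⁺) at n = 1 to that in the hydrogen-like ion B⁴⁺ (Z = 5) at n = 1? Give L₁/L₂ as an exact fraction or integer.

L = nℏ is independent of Z.
L₁/L₂ = n₁/n₂ = 1/1 = 1

1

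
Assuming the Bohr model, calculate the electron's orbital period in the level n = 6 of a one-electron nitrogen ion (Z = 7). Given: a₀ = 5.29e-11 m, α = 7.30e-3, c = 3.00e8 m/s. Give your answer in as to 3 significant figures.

r = n²a₀/Z = 6²·5.29e-11/7 = 2.72e-10 m
v = Zαc/n = 7·0.00730·3.00e8/6 = 2.56e6 m/s
T = 2πr/v = 6.69e-16 s = 669 as

669 as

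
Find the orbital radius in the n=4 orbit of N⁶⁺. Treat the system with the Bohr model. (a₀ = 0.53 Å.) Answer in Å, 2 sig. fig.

r_n = n²a₀/Z = 4² × 0.53 / 7
    = 16 × 0.53 / 7 = 1.2 Å

1.2 Å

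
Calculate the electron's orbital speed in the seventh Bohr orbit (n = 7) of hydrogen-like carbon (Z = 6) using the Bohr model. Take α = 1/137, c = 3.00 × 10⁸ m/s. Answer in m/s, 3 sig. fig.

1.88 × 10⁶ m/s

v_n = Zαc/n = 6 × 0.00730 × 3.00 × 10⁸ / 7
    = 1.88 × 10⁶ m/s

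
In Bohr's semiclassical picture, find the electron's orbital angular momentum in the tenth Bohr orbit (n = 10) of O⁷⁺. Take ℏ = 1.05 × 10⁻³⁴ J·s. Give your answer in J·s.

1.05 × 10⁻³³ J·s

L_n = nℏ = 10 × 1.05 × 10⁻³⁴ = 1.05 × 10⁻³³ J·s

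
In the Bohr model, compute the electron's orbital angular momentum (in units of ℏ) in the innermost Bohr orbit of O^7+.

1

L_n = nℏ, so L/ℏ = n = 1.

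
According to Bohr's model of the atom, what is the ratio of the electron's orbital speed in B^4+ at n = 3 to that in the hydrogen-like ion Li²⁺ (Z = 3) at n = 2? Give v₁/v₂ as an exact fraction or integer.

v ∝ Z^1 · n^-1
v₁/v₂ = (5/3)^1 · (3/2)^-1 = 10/9

10/9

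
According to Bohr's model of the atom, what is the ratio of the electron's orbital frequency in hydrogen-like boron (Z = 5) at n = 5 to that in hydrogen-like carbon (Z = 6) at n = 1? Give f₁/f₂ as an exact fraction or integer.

1/180

f ∝ Z^2 · n^-3
f₁/f₂ = (5/6)^2 · (5/1)^-3 = 1/180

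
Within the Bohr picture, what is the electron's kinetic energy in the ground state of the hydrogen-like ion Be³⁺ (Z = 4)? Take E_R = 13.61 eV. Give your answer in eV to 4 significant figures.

217.8 eV

For a Coulomb orbit the virial theorem gives K = −E_n.
E_n = −E_R·Z²/n², so K = E_R·Z²/n² = 13.61 × 4²/1² = 217.8 eV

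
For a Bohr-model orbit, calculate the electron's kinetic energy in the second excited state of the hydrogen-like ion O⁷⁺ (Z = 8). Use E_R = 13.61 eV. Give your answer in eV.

For a Coulomb orbit the virial theorem gives K = −E_n.
E_n = −E_R·Z²/n², so K = E_R·Z²/n² = 13.61 × 8²/3² = 96.78 eV

96.78 eV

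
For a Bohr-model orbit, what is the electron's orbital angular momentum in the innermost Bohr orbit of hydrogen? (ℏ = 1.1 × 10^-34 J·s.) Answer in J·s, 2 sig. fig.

1.1 × 10^-34 J·s

L_n = nℏ = 1 × 1.1 × 10^-34 = 1.1 × 10^-34 J·s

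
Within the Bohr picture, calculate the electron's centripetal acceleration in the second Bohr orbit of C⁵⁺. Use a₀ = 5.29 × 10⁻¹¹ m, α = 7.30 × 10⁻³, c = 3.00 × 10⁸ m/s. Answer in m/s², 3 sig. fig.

1.22 × 10²⁴ m/s²

r = n²a₀/Z = 3.53 × 10⁻¹¹ m, v = Zαc/n = 6.57 × 10⁶ m/s
a = v²/r = (6.57 × 10⁶)² / 3.53 × 10⁻¹¹ = 1.22 × 10²⁴ m/s²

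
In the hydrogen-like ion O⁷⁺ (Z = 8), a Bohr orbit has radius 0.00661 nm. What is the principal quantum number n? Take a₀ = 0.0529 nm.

r_n = n²a₀/Z ⇒ n² = rZ/a₀ = 0.00661 × 8 / 0.0529 ≈ 1.00
n = 1

1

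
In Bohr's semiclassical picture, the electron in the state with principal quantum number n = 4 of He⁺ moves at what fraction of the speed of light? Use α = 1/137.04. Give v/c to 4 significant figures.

0.003649

v_n = Zαc/n, so v/c = Zα/n = 2 × 0.007297 / 4 = 0.003649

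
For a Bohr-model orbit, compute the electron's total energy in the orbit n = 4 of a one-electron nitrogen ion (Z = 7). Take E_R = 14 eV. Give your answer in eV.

-43 eV

E_n = −E_R·Z²/n² = −14 × 7²/4² = -43 eV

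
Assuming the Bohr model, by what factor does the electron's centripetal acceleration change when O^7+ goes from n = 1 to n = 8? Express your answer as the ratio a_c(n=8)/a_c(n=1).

a_c ∝ Z^3 · n^-4; with Z fixed, a_c ∝ n^-4.
a_c(n=8)/a_c(n=1) = (8/1)^-4 = 1/4096

1/4096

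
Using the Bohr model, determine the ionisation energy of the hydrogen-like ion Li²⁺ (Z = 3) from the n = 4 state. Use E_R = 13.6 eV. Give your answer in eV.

E_n = −E_R·Z²/n² = −13.6 × 3²/4² eV = -7.65 eV
Ionisation energy = −E_n = 7.65 eV

7.65 eV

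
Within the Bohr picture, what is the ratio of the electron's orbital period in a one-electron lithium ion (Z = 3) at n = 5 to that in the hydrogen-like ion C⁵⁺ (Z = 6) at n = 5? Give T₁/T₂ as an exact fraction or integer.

T ∝ Z^-2 · n^3
T₁/T₂ = (3/6)^-2 · (5/5)^3 = 4

4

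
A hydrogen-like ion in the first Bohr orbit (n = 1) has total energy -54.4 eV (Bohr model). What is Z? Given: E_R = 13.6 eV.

E_n = −E_R Z²/n² ⇒ Z² = −E_n n²/E_R = 54.4 × 1² / 13.6 ≈ 4.00
Z = 2

2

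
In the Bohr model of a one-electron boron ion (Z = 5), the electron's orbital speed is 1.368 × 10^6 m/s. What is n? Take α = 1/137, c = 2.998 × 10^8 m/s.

v_n = Zαc/n ⇒ n = Zαc/v = 5 × 0.007299 × 2.998 × 10^8 / 1.368 × 10^6 ≈ 8.00
n = 8

8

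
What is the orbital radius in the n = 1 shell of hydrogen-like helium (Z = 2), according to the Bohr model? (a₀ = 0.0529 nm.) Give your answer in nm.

r_n = n²a₀/Z = 1² × 0.0529 / 2
    = 1 × 0.0529 / 2 = 0.0265 nm

0.0265 nm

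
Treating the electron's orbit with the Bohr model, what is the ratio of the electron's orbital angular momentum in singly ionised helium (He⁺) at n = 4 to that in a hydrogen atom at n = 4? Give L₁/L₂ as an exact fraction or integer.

1

L = nℏ is independent of Z.
L₁/L₂ = n₁/n₂ = 4/4 = 1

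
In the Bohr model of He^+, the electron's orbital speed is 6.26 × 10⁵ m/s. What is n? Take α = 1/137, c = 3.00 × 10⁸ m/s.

v_n = Zαc/n ⇒ n = Zαc/v = 2 × 0.00730 × 3.00 × 10⁸ / 6.26 × 10⁵ ≈ 7.00
n = 7

7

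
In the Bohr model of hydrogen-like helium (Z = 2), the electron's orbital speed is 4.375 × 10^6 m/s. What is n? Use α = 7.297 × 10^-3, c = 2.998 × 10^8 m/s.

1

v_n = Zαc/n ⇒ n = Zαc/v = 2 × 0.007297 × 2.998 × 10^8 / 4.375 × 10^6 ≈ 1.00
n = 1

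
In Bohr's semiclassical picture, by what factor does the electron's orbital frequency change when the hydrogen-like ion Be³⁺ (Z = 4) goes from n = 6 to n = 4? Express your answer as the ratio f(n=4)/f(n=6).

27/8

f ∝ Z^2 · n^-3; with Z fixed, f ∝ n^-3.
f(n=4)/f(n=6) = (4/6)^-3 = 27/8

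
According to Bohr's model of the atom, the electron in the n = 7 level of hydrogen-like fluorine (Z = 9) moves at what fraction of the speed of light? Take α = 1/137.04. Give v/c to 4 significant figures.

v_n = Zαc/n, so v/c = Zα/n = 9 × 0.007297 / 7 = 0.009382

0.009382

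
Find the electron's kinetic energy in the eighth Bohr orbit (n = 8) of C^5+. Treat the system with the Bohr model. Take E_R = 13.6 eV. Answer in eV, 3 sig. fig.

7.65 eV

For a Coulomb orbit the virial theorem gives K = −E_n.
E_n = −E_R·Z²/n², so K = E_R·Z²/n² = 13.6 × 6²/8² = 7.65 eV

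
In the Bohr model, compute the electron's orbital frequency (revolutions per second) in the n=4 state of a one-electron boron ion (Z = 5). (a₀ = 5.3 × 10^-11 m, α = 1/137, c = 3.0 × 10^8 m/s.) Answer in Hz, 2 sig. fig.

2.6 × 10^15 Hz

r = n²a₀/Z = 1.7 × 10^-10 m, v = Zαc/n = 2.7 × 10^6 m/s
f = v/(2πr) = 2.6 × 10^15 Hz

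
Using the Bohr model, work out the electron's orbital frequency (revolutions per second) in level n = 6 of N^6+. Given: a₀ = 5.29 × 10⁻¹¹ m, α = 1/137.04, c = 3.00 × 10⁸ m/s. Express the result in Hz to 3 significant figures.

1.49 × 10¹⁵ Hz

r = n²a₀/Z = 2.72 × 10⁻¹⁰ m, v = Zαc/n = 2.55 × 10⁶ m/s
f = v/(2πr) = 1.49 × 10¹⁵ Hz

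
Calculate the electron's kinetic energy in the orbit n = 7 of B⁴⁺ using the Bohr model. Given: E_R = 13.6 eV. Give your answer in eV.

6.94 eV

For a Coulomb orbit the virial theorem gives K = −E_n.
E_n = −E_R·Z²/n², so K = E_R·Z²/n² = 13.6 × 5²/7² = 6.94 eV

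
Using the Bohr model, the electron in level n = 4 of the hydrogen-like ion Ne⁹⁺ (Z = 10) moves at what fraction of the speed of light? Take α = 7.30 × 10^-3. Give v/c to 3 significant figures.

v_n = Zαc/n, so v/c = Zα/n = 10 × 0.00730 / 4 = 0.0182

0.0182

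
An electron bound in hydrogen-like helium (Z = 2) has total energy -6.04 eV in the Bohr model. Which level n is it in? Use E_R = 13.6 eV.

3

E_n = −E_R Z²/n² ⇒ n² = E_R Z²/(−E_n) = 13.6 × 2² / 6.04 ≈ 9.01
n = 3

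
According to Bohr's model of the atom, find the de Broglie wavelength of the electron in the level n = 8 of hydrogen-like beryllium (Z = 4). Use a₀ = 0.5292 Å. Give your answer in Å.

6.650 Å

The Bohr quantisation condition is nλ = 2πr_n.
r_n = n²a₀/Z = 8.467 Å
λ = 2πr_n/n = 2π·8.467/8 = 6.650 Å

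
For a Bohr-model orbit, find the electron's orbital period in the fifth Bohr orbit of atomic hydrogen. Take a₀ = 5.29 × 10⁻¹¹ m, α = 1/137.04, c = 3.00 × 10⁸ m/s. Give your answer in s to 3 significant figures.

1.90 × 10⁻¹⁴ s

r = n²a₀/Z = 5²·5.29 × 10⁻¹¹/1 = 1.32 × 10⁻⁹ m
v = Zαc/n = 1·0.00730·3.00 × 10⁸/5 = 4.38 × 10⁵ m/s
T = 2πr/v = 1.90 × 10⁻¹⁴ s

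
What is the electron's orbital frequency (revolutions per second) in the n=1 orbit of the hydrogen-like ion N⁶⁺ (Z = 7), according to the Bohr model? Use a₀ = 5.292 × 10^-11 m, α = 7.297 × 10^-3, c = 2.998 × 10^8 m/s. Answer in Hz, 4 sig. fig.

3.224 × 10^17 Hz

r = n²a₀/Z = 7.560 × 10^-12 m, v = Zαc/n = 1.531 × 10^7 m/s
f = v/(2πr) = 3.224 × 10^17 Hz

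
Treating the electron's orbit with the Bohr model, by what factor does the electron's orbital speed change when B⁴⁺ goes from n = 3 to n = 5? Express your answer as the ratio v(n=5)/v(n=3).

3/5

v ∝ Z^1 · n^-1; with Z fixed, v ∝ n^-1.
v(n=5)/v(n=3) = (5/3)^-1 = 3/5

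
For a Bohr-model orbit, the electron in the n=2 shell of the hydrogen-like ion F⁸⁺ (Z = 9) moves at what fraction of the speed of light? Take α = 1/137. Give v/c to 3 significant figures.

0.0328

v_n = Zαc/n, so v/c = Zα/n = 9 × 0.00730 / 2 = 0.0328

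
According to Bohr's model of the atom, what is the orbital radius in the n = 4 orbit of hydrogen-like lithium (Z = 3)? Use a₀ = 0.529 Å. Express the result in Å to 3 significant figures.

2.82 Å

r_n = n²a₀/Z = 4² × 0.529 / 3
    = 16 × 0.529 / 3 = 2.82 Å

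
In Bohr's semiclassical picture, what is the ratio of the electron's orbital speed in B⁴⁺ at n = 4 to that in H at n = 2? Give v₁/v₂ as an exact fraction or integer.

5/2

v ∝ Z^1 · n^-1
v₁/v₂ = (5/1)^1 · (4/2)^-1 = 5/2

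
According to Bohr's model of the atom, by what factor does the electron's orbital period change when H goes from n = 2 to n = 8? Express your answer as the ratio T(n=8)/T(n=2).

64

T ∝ Z^-2 · n^3; with Z fixed, T ∝ n^3.
T(n=8)/T(n=2) = (8/2)^3 = 64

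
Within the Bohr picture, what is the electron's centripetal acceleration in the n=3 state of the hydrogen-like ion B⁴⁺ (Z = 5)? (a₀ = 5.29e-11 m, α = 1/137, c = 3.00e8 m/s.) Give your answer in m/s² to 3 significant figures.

1.40e23 m/s²

r = n²a₀/Z = 9.52e-11 m, v = Zαc/n = 3.65e6 m/s
a = v²/r = (3.65e6)² / 9.52e-11 = 1.40e23 m/s²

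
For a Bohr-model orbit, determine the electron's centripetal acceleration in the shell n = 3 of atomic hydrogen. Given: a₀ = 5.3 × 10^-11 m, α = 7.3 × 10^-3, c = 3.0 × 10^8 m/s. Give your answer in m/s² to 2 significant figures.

1.1 × 10^21 m/s²

r = n²a₀/Z = 4.8 × 10^-10 m, v = Zαc/n = 7.3 × 10^5 m/s
a = v²/r = (7.3 × 10^5)² / 4.8 × 10^-10 = 1.1 × 10^21 m/s²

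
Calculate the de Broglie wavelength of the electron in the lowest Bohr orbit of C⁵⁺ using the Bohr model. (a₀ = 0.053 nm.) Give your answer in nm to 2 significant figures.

The Bohr quantisation condition is nλ = 2πr_n.
r_n = n²a₀/Z = 0.0088 nm
λ = 2πr_n/n = 2π·0.0088/1 = 0.056 nm

0.056 nm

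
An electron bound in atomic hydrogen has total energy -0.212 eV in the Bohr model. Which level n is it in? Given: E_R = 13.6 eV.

E_n = −E_R Z²/n² ⇒ n² = E_R Z²/(−E_n) = 13.6 × 1² / 0.212 ≈ 64.15
n = 8

8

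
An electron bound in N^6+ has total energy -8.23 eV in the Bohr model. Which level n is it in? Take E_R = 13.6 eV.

E_n = −E_R Z²/n² ⇒ n² = E_R Z²/(−E_n) = 13.6 × 7² / 8.23 ≈ 80.97
n = 9

9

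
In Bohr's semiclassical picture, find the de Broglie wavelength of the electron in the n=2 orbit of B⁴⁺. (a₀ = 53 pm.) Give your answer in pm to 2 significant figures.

130 pm

The Bohr quantisation condition is nλ = 2πr_n.
r_n = n²a₀/Z = 42 pm
λ = 2πr_n/n = 2π·42/2 = 130 pm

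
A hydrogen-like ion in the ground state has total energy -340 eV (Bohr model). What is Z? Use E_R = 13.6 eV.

5

E_n = −E_R Z²/n² ⇒ Z² = −E_n n²/E_R = 340 × 1² / 13.6 ≈ 25.00
Z = 5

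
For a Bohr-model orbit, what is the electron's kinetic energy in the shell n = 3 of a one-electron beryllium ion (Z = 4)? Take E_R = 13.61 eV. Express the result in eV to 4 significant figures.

For a Coulomb orbit the virial theorem gives K = −E_n.
E_n = −E_R·Z²/n², so K = E_R·Z²/n² = 13.61 × 4²/3² = 24.20 eV

24.20 eV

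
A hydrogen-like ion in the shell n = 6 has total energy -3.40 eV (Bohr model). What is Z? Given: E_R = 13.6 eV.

E_n = −E_R Z²/n² ⇒ Z² = −E_n n²/E_R = 3.40 × 6² / 13.6 ≈ 9.00
Z = 3

3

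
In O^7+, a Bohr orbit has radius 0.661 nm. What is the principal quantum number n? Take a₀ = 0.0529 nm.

10

r_n = n²a₀/Z ⇒ n² = rZ/a₀ = 0.661 × 8 / 0.0529 ≈ 99.96
n = 10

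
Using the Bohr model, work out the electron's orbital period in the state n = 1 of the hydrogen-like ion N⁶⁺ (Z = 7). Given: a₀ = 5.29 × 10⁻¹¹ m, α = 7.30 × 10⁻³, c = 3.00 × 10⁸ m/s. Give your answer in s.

3.10 × 10⁻¹⁸ s

r = n²a₀/Z = 1²·5.29 × 10⁻¹¹/7 = 7.56 × 10⁻¹² m
v = Zαc/n = 7·0.00730·3.00 × 10⁸/1 = 1.53 × 10⁷ m/s
T = 2πr/v = 3.10 × 10⁻¹⁸ s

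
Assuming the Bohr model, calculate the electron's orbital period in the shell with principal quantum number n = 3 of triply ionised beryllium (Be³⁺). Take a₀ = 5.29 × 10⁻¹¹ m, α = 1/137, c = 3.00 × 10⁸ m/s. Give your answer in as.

r = n²a₀/Z = 3²·5.29 × 10⁻¹¹/4 = 1.19 × 10⁻¹⁰ m
v = Zαc/n = 4·0.00730·3.00 × 10⁸/3 = 2.92 × 10⁶ m/s
T = 2πr/v = 2.56 × 10⁻¹⁶ s = 256 as

256 as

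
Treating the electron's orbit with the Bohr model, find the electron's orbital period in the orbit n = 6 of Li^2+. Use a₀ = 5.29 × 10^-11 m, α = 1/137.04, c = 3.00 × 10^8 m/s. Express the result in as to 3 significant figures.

r = n²a₀/Z = 6²·5.29 × 10^-11/3 = 6.35 × 10^-10 m
v = Zαc/n = 3·0.00730·3.00 × 10^8/6 = 1.09 × 10^6 m/s
T = 2πr/v = 3.64 × 10^-15 s = 3640 as

3640 as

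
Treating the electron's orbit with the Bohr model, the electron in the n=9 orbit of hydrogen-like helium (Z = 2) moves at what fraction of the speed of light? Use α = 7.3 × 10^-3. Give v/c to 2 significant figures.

0.0016

v_n = Zαc/n, so v/c = Zα/n = 2 × 0.0073 / 9 = 0.0016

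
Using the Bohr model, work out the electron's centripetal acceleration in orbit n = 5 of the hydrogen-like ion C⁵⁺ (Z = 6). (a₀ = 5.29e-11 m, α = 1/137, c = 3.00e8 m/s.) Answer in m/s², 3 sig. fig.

r = n²a₀/Z = 2.20e-10 m, v = Zαc/n = 2.63e6 m/s
a = v²/r = (2.63e6)² / 2.20e-10 = 3.13e22 m/s²

3.13e22 m/s²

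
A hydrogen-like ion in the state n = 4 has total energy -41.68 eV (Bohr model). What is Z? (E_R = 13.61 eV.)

7

E_n = −E_R Z²/n² ⇒ Z² = −E_n n²/E_R = 41.68 × 4² / 13.61 ≈ 49.00
Z = 7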